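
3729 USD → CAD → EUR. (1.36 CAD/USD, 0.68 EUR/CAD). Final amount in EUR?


Step 1: 3729 USD × 1.36 = 5071.44 CAD
Step 2: 5071.44 CAD × 0.68 = 3448.58 EUR
Implied rate USD→EUR = 1.36 × 0.68 = 0.9248
= 3448.58 EUR

3448.58 EUR


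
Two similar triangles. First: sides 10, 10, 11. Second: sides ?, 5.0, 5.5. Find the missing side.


Scale factor = 5.0/10 = 0.5
Missing side = 10 × 0.5
= 5.0

5.0


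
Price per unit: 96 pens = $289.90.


Unit rate = total / quantity
= 289.90 / 96
= $3.02 per unit

$3.02 per unit


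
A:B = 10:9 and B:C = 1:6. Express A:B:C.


Match B: multiply A:B by 1 → 10:9
Multiply B:C by 9 → 9:54
Combined: 10:9:54
GCD = 1
= 10:9:54

10:9:54


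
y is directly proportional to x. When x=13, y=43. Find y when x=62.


Direct proportion: y/x = constant
k = 43/13 ≈ 3.3077
y₂ = k × 62 = 43 × 62 / 13 = 2666/13
≈ 205.08

205.08


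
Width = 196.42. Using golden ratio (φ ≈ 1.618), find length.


φ = (1 + √5) / 2 ≈ 1.618
Length = width × φ = 196.42 × 1.618 = 317.80756
≈ 317.81

317.81


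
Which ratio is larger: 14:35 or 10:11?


14/35 = 0.4000
10/11 = 0.9091
0.4000 < 0.9091, so 14:35 is less
= 10:11

10:11


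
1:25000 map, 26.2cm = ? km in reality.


Real distance = map distance × scale
= 26.2cm × 25000
= 655000 cm = 6550.0 m
= 6.550 km

6.550 km


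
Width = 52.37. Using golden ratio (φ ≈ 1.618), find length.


φ = (1 + √5) / 2 ≈ 1.618
Length = width × φ = 52.37 × 1.618 = 84.73466
≈ 84.73

84.73


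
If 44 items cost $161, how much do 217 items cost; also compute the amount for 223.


Direct proportion: y/x = constant
k = 161/44 ≈ 3.6591
y at x=217: k × 217 = 161 × 217 / 44 = 34937/44 ≈ 794.02
y at x=223: k × 223 = 161 × 223 / 44 = 35903/44 ≈ 815.98
= 794.02 and 815.98

794.02 and 815.98


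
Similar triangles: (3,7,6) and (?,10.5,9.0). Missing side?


Scale factor = 10.5/7 = 1.5
Missing side = 3 × 1.5
= 4.5

4.5


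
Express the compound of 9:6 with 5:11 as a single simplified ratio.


Compound ratio = (9×5) : (6×11)
= 45:66
GCD = 3
= 15:22

15:22


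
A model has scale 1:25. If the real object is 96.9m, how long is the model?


Model size = real / scale
= 96.9 / 25
= 3.8760 m

3.8760 m


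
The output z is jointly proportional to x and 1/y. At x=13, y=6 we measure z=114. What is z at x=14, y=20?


z = k·x/y
Solve for k using the known point: k = z·y/x = 114×6/13 = 684/13 ≈ 52.6154
Now evaluate at x=14, y=20:
z = k × 14 / 20 = (684 × 14) / (13 × 20) = 9576/260
≈ 36.8308

36.8308


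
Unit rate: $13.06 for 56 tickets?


Unit rate = total / quantity
= 13.06 / 56
= $0.23 per unit

$0.23 per unit


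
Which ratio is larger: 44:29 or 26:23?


44/29 = 1.5172
26/23 = 1.1304
1.5172 > 1.1304, so 44:29 is greater
= 44:29

44:29


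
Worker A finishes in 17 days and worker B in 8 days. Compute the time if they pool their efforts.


Rate of A = 1/17 per day
Rate of B = 1/8 per day
Combined rate = 1/17 + 1/8 = 25/136 ≈ 0.1838 per day
Days = 1 / combined rate = 136/25
= 5.44 days

5.44 days


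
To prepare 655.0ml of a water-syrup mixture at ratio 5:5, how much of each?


Total parts = 5 + 5 = 10
water: 655.0 × 5/10 = 327.5ml
syrup: 655.0 × 5/10 = 327.5ml
= 327.5ml and 327.5ml

327.5ml and 327.5ml


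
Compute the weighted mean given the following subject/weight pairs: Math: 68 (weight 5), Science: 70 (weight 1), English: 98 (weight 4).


Numerator = 68×5 + 70×1 + 98×4
= 340 + 70 + 392
= 802
Total weight = 10
Weighted avg = 802/10
= 80.20

80.20


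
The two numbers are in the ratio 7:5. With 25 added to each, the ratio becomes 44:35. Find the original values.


Let A = 7k, B = 5k.
(7k + 25) / (5k + 25) = 44/35
Cross-multiply: 35(7k + 25) = 44(5k + 25)
245k + 875 = 220k + 1100
245k - 220k = 1100 - 875
25k = 225
k = 225/25 = 9
A = 7×9 = 63, B = 5×9 = 45
= A = 63, B = 45

A = 63, B = 45


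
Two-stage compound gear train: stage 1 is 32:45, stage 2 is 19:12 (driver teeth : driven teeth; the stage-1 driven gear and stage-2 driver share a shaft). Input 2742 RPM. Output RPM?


Stage 1: RPM_B = RPM_A × t_A/t_B = 2742 × 32/45 = 87744/45 ≈ 1949.87
B and C share a shaft → RPM_C = RPM_B
Stage 2: RPM_D = RPM_C × t_C/t_D = RPM_A × (t_A×t_C)/(t_B×t_D)
Overall ratio = (32×19)/(45×12) = 608/540
RPM_D = 2742 × 608/540 = 1667136/540
≈ 3087.29 RPM

3087.29 RPM


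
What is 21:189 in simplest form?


GCD(21, 189) = 21
21/21 : 189/21
= 1:9

1:9


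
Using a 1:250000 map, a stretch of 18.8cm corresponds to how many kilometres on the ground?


Real distance = map distance × scale
= 18.8cm × 250000
= 4700000 cm = 47000.0 m
= 47.000 km

47.000 km


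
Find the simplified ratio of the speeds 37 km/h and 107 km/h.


Ratio = 37:107
GCD = 1
Simplified = 37:107
Time ratio (same distance) = 107:37
Speed ratio = 37:107

37:107


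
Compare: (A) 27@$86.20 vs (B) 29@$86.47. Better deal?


Deal A: $86.20/27 = $3.1926/unit
Deal B: $86.47/29 = $2.9817/unit
B is cheaper per unit
= Deal B

Deal B


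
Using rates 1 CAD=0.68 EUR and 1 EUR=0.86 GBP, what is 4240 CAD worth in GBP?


Step 1: 4240 CAD × 0.68 = 2883.20 EUR
Step 2: 2883.20 EUR × 0.86 = 2479.55 GBP
Implied rate CAD→GBP = 0.68 × 0.86 = 0.5848
= 2479.55 GBP

2479.55 GBP


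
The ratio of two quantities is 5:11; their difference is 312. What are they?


Let A = 5k, B = 11k.
11k - 5k = 312
6k = 312 → k = 312/6 = 52
A = 5×52 = 260, B = 11×52 = 572
= A = 260, B = 572

A = 260, B = 572


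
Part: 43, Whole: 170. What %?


Percentage = (part / whole) × 100
= (43 / 170) × 100
≈ 25.29%

25.29%


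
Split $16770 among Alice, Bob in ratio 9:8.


Total parts = 9 + 8 = 17
Alice: 16770 × 9/17 = 8878.24
Bob: 16770 × 8/17 = 7891.76
= Alice: $8878.24, Bob: $7891.76

Alice: $8878.24, Bob: $7891.76


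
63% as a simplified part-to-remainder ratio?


63% means 63 parts out of 100; remainder = 37
Part : remainder = 63:37
GCD = 1
= 63:37

63:37


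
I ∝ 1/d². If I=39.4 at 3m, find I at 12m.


I₁d₁² = I₂d₂²
I₂ = I₁ × (d₁/d₂)²
= 39.4 × (3/12)²
= 39.4 × 9/144
= 354.6/144
= 2.4625

2.4625


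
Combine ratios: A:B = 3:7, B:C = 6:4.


Match B: multiply A:B by 6 → 18:42
Multiply B:C by 7 → 42:28
Combined: 18:42:28
GCD = 2
= 9:21:14

9:21:14


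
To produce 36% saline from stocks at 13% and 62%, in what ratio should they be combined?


Let x parts of 13% mix with y parts of 62%.
13x + 62y = 36(x + y)
13x + 62y = 36x + 36y
x(13 - 36) = y(36 - 62)
x/y = (62 - 36)/(36 - 13) = 26/23
Simplify: 26:23
= 26:23

26:23


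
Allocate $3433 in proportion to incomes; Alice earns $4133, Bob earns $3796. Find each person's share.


Total income = 4133 + 3796 = $7929
Alice: $3433 × 4133/7929 = $1789.46
Bob: $3433 × 3796/7929 = $1643.54
= Alice: $1789.46, Bob: $1643.54

Alice: $1789.46, Bob: $1643.54


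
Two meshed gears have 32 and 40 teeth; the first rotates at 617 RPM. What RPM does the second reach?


Gear ratio = 32:40 = 4:5
RPM_B = RPM_A × (teeth_A / teeth_B)
= 617 × (32/40)
= 493.6 RPM

493.6 RPM


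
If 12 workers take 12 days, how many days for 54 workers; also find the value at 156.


Inverse proportion: x × y = constant
k = 12 × 12 = 144
At x=54: k/54 = 2.67
At x=156: k/156 = 0.92
= 2.67 and 0.92

2.67 and 0.92


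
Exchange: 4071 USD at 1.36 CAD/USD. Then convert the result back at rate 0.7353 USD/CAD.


Amount × rate = 4071 × 1.36 = 5536.56 CAD
Round-trip: 5536.56 × 0.7353 = 4071.03 USD
= 5536.56 CAD, then 4071.03 USD

5536.56 CAD, then 4071.03 USD


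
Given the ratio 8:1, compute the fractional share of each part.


Total parts = 8 + 1 = 9
First part: 8/9 = 8/9
Second part: 1/9 = 1/9
= 8/9 and 1/9

8/9 and 1/9


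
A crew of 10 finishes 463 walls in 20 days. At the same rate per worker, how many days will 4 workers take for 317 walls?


Days ∝ work / workers, so d₂ = d₁ × (m₁/m₂) × (w₂/w₁)
Workers factor (inverse): 10/4 = 2.5000
Work factor (direct): 317/463 ≈ 0.6847
d₂ = 20 × 10/4 × 317/463 = (20 × 10 × 317) / (4 × 463) = 63400/1852
≈ 34.23 days

34.23 days


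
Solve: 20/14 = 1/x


Cross multiply: 20 × x = 14 × 1
20x = 14
x = 14 / 20
= 0.70

0.70


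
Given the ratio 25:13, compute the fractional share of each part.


Total parts = 25 + 13 = 38
First part: 25/38 = 25/38
Second part: 13/38 = 13/38
= 25/38 and 13/38

25/38 and 13/38


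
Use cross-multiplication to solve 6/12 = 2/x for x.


Cross multiply: 6 × x = 12 × 2
6x = 24
x = 24 / 6
= 4.00

4.00


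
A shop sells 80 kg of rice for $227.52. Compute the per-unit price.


Unit rate = total / quantity
= 227.52 / 80
= $2.84 per unit

$2.84 per unit


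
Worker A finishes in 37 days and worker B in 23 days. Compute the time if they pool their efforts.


Rate of A = 1/37 per day
Rate of B = 1/23 per day
Combined rate = 1/37 + 1/23 = 60/851 ≈ 0.0705 per day
Days = 1 / combined rate = 851/60
≈ 14.18 days

14.18 days


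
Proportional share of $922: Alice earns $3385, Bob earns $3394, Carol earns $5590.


Total income = 3385 + 3394 + 5590 = $12369
Alice: $922 × 3385/12369 = $252.32
Bob: $922 × 3394/12369 = $252.99
Carol: $922 × 5590/12369 = $416.69
= Alice: $252.32, Bob: $252.99, Carol: $416.69

Alice: $252.32, Bob: $252.99, Carol: $416.69


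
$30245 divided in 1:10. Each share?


Total parts = 1 + 10 = 11
Part 1: 30245 × 1/11 = 2749.55
Part 2: 30245 × 10/11 = 27495.45
= Part 1: $2749.55, Part 2: $27495.45

Part 1: $2749.55, Part 2: $27495.45


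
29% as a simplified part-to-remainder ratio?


29% means 29 parts out of 100; remainder = 71
Part : remainder = 29:71
GCD = 1
= 29:71

29:71


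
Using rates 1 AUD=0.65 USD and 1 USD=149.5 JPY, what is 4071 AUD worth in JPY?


Step 1: 4071 AUD × 0.65 = 2646.15 USD
Step 2: 2646.15 USD × 149.5 = 395599.43 JPY
Implied rate AUD→JPY = 0.65 × 149.5 = 97.1750
= 395599.43 JPY

395599.43 JPY


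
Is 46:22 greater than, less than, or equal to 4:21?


46/22 = 2.0909
4/21 = 0.1905
2.0909 > 0.1905, so 46:22 is greater
= greater than

greater than


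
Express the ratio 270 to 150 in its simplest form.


GCD(270, 150) = 30
270/30 : 150/30
= 9:5

9:5


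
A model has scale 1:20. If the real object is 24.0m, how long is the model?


Model size = real / scale
= 24.0 / 20
= 1.2000 m

1.2000 m


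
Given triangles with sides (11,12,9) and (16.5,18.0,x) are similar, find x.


Scale factor = 16.5/11 = 1.5
Missing side = 9 × 1.5
= 13.5

13.5


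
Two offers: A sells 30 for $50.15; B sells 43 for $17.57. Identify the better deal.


Deal A: $50.15/30 = $1.6717/unit
Deal B: $17.57/43 = $0.4086/unit
B is cheaper per unit
= Deal B

Deal B


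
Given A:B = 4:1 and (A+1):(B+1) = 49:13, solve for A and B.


Let A = 4k, B = 1k.
(4k + 1) / (1k + 1) = 49/13
Cross-multiply: 13(4k + 1) = 49(1k + 1)
52k + 13 = 49k + 49
52k - 49k = 49 - 13
3k = 36
k = 36/3 = 12
A = 4×12 = 48, B = 1×12 = 12
= A = 48, B = 12

A = 48, B = 12


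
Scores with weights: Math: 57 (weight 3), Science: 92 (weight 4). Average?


Numerator = 57×3 + 92×4
= 171 + 368
= 539
Total weight = 7
Weighted avg = 539/7
= 77.00

77.00


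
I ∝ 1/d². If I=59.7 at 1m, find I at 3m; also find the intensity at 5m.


I₁d₁² = I₂d₂²
I at 3m = 59.7 × (1/3)² = 59.7 × 1/9 = 59.7/9 ≈ 6.6333
I at 5m = 59.7 × (1/5)² = 59.7 × 1/25 = 59.7/25 = 2.3880
= 6.6333 and 2.3880

6.6333 and 2.3880


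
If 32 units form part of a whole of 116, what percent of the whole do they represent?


Percentage = (part / whole) × 100
= (32 / 116) × 100
≈ 27.59%

27.59%


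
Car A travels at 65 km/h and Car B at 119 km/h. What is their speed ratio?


Ratio = 65:119
GCD = 1
Simplified = 65:119
Time ratio (same distance) = 119:65
Speed ratio = 65:119

65:119


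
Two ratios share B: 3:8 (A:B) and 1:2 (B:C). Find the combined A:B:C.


Match B: multiply A:B by 1 → 3:8
Multiply B:C by 8 → 8:16
Combined: 3:8:16
GCD = 1
= 3:8:16

3:8:16


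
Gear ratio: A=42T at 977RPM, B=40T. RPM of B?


Gear ratio = 42:40 = 21:20
RPM_B = RPM_A × (teeth_A / teeth_B)
= 977 × (42/40)
= 1025.9 RPM

1025.9 RPM


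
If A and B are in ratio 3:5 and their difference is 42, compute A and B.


Let A = 3k, B = 5k.
5k - 3k = 42
2k = 42 → k = 42/2 = 21
A = 3×21 = 63, B = 5×21 = 105
= A = 63, B = 105

A = 63, B = 105


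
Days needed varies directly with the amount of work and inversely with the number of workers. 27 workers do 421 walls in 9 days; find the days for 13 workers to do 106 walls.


Days ∝ work / workers, so d₂ = d₁ × (m₁/m₂) × (w₂/w₁)
Workers factor (inverse): 27/13 ≈ 2.0769
Work factor (direct): 106/421 ≈ 0.2518
d₂ = 9 × 27/13 × 106/421 = (9 × 27 × 106) / (13 × 421) = 25758/5473
≈ 4.71 days

4.71 days


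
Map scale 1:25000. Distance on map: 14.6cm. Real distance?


Real distance = map distance × scale
= 14.6cm × 25000
= 365000 cm = 3650.0 m
= 3.650 km

3.650 km


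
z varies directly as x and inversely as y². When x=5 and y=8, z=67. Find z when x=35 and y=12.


z = k·x/y²
Solve for k using the known point: k = z·y²/x = 67×64/5 = 4288/5 = 857.6000
Now evaluate at x=35, y=12:
z = k × 35 / 144 = (4288 × 35) / (5 × 144) = 150080/720
≈ 208.4444

208.4444


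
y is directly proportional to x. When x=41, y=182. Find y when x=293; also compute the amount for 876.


Direct proportion: y/x = constant
k = 182/41 ≈ 4.4390
y at x=293: k × 293 = 182 × 293 / 41 = 53326/41 ≈ 1300.63
y at x=876: k × 876 = 182 × 876 / 41 = 159432/41 ≈ 3888.59
= 1300.63 and 3888.59

1300.63 and 3888.59


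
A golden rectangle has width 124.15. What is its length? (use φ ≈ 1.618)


φ = (1 + √5) / 2 ≈ 1.618
Length = width × φ = 124.15 × 1.618 = 200.8747
≈ 200.87

200.87


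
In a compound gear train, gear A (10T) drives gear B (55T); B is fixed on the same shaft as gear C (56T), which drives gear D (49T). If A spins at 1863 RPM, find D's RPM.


Stage 1: RPM_B = RPM_A × t_A/t_B = 1863 × 10/55 = 18630/55 ≈ 338.73
B and C share a shaft → RPM_C = RPM_B
Stage 2: RPM_D = RPM_C × t_C/t_D = RPM_A × (t_A×t_C)/(t_B×t_D)
Overall ratio = (10×56)/(55×49) = 560/2695
RPM_D = 1863 × 560/2695 = 1043280/2695
≈ 387.12 RPM

387.12 RPM


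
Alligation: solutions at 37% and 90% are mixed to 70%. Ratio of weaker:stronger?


Let x parts of 37% mix with y parts of 90%.
37x + 90y = 70(x + y)
37x + 90y = 70x + 70y
x(37 - 70) = y(70 - 90)
x/y = (90 - 70)/(70 - 37) = 20/33
Simplify: 20:33
= 20:33

20:33


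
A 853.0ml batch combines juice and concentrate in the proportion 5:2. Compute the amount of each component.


Total parts = 5 + 2 = 7
juice: 853.0 × 5/7 = 609.3ml
concentrate: 853.0 × 2/7 = 243.7ml
= 609.3ml and 243.7ml

609.3ml and 243.7ml


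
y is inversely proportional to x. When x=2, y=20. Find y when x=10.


Inverse proportion: x × y = constant
k = 2 × 20 = 40
y₂ = k / 10 = 40 / 10
= 4.00

4.00


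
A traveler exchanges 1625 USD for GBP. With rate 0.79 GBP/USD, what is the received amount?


Amount × rate = 1625 × 0.79
= 1283.75 GBP

1283.75 GBP


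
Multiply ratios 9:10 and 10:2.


Compound ratio = (9×10) : (10×2)
= 90:20
GCD = 10
= 9:2

9:2


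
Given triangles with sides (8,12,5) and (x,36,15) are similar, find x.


Scale factor = 36/12 = 3
Missing side = 8 × 3
= 24.0

24.0


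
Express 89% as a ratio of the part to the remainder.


89% means 89 parts out of 100; remainder = 11
Part : remainder = 89:11
GCD = 1
= 89:11

89:11


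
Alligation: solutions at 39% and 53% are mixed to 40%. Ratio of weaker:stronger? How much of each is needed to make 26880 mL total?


Let x parts of 39% mix with y parts of 53%.
39x + 53y = 40(x + y)
39x + 53y = 40x + 40y
x(39 - 40) = y(40 - 53)
x/y = (53 - 40)/(40 - 39) = 13/1
Simplify: 13:1
Total parts = 14; one part = 26880/14 = 1920.00 mL
39% solution: 13×1920.00 = 24960.00 mL
53% solution: 1×1920.00 = 1920.00 mL
= ratio 13:1; 24960.00 mL and 1920.00 mL

ratio 13:1; 24960.00 mL and 1920.00 mL


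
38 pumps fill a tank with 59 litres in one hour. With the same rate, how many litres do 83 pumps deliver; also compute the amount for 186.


Direct proportion: y/x = constant
k = 59/38 ≈ 1.5526
y at x=83: k × 83 = 59 × 83 / 38 = 4897/38 ≈ 128.87
y at x=186: k × 186 = 59 × 186 / 38 = 10974/38 ≈ 288.79
= 128.87 and 288.79

128.87 and 288.79


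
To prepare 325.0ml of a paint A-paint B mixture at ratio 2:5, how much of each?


Total parts = 2 + 5 = 7
paint A: 325.0 × 2/7 = 92.9ml
paint B: 325.0 × 5/7 = 232.1ml
= 92.9ml and 232.1ml

92.9ml and 232.1ml


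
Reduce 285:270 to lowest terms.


GCD(285, 270) = 15
285/15 : 270/15
= 19:18

19:18


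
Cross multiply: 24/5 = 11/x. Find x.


Cross multiply: 24 × x = 5 × 11
24x = 55
x = 55 / 24
= 2.29

2.29


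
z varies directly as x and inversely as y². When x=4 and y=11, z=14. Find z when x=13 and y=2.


z = k·x/y²
Solve for k using the known point: k = z·y²/x = 14×121/4 = 1694/4 = 423.5000
Now evaluate at x=13, y=2:
z = k × 13 / 4 = (1694 × 13) / (4 × 4) = 22022/16
= 1376.3750

1376.3750


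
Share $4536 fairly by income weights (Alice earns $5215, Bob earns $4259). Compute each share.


Total income = 5215 + 4259 = $9474
Alice: $4536 × 5215/9474 = $2496.86
Bob: $4536 × 4259/9474 = $2039.14
= Alice: $2496.86, Bob: $2039.14

Alice: $2496.86, Bob: $2039.14


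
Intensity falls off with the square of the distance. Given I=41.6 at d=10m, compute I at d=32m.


I₁d₁² = I₂d₂²
I₂ = I₁ × (d₁/d₂)²
= 41.6 × (10/32)²
= 41.6 × 100/1024
= 4160/1024
= 4.0625

4.0625


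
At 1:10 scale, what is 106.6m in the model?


Model size = real / scale
= 106.6 / 10
= 10.6600 m

10.6600 m


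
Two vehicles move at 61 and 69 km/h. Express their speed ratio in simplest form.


Ratio = 61:69
GCD = 1
Simplified = 61:69
Time ratio (same distance) = 69:61
Speed ratio = 61:69

61:69


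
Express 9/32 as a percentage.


Percentage = (part / whole) × 100
= (9 / 32) × 100
≈ 28.13%

28.13%


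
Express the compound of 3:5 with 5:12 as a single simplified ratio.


Compound ratio = (3×5) : (5×12)
= 15:60
GCD = 15
= 1:4

1:4


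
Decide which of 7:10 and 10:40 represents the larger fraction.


7/10 = 0.7000
10/40 = 0.2500
0.7000 > 0.2500, so 7:10 is greater
= 7:10

7:10


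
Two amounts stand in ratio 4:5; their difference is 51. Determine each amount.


Let A = 4k, B = 5k.
5k - 4k = 51
1k = 51 → k = 51/1 = 51
A = 4×51 = 204, B = 5×51 = 255
= A = 204, B = 255

A = 204, B = 255


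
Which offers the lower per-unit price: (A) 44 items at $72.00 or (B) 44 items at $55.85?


Deal A: $72.00/44 = $1.6364/unit
Deal B: $55.85/44 = $1.2693/unit
B is cheaper per unit
= Deal B

Deal B


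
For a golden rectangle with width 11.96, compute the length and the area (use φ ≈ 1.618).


φ = (1 + √5) / 2 ≈ 1.618
Length = width × φ = 11.96 × 1.618 = 19.35128
≈ 19.35
Area = width × length = 11.96 × 19.35128 = 231.4413088 ≈ 231.44
= Length: 19.35, Area: 231.44

Length: 19.35, Area: 231.44


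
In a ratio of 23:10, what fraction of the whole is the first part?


Total parts = 23 + 10 = 33
First part: 23/33 = 23/33
= 23/33

23/33


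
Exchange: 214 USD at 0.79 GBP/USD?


Amount × rate = 214 × 0.79
= 169.06 GBP

169.06 GBP


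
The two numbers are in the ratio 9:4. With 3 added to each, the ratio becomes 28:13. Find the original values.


Let A = 9k, B = 4k.
(9k + 3) / (4k + 3) = 28/13
Cross-multiply: 13(9k + 3) = 28(4k + 3)
117k + 39 = 112k + 84
117k - 112k = 84 - 39
5k = 45
k = 45/5 = 9
A = 9×9 = 81, B = 4×9 = 36
= A = 81, B = 36

A = 81, B = 36


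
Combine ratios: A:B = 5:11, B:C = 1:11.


Match B: multiply A:B by 1 → 5:11
Multiply B:C by 11 → 11:121
Combined: 5:11:121
GCD = 1
= 5:11:121

5:11:121


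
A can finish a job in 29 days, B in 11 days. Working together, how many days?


Rate of A = 1/29 per day
Rate of B = 1/11 per day
Combined rate = 1/29 + 1/11 = 40/319 ≈ 0.1254 per day
Days = 1 / combined rate = 319/40
≈ 7.98 days

7.98 days


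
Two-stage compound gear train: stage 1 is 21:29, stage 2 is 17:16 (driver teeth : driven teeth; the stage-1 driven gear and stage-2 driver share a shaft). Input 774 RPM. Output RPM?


Stage 1: RPM_B = RPM_A × t_A/t_B = 774 × 21/29 = 16254/29 ≈ 560.48
B and C share a shaft → RPM_C = RPM_B
Stage 2: RPM_D = RPM_C × t_C/t_D = RPM_A × (t_A×t_C)/(t_B×t_D)
Overall ratio = (21×17)/(29×16) = 357/464
RPM_D = 774 × 357/464 = 276318/464
≈ 595.51 RPM

595.51 RPM


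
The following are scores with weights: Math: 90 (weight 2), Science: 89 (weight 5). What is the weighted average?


Numerator = 90×2 + 89×5
= 180 + 445
= 625
Total weight = 7
Weighted avg = 625/7
= 89.29

89.29


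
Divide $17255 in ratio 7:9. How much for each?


Total parts = 7 + 9 = 16
Part 1: 17255 × 7/16 = 7549.06
Part 2: 17255 × 9/16 = 9705.94
= Part 1: $7549.06, Part 2: $9705.94

Part 1: $7549.06, Part 2: $9705.94


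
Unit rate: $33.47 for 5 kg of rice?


Unit rate = total / quantity
= 33.47 / 5
= $6.69 per unit

$6.69 per unit


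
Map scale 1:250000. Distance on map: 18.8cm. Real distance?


Real distance = map distance × scale
= 18.8cm × 250000
= 4700000 cm = 47000.0 m
= 47.000 km

47.000 km


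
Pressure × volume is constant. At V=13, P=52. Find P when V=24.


Inverse proportion: x × y = constant
k = 13 × 52 = 676
y₂ = k / 24 = 676 / 24
= 28.17

28.17


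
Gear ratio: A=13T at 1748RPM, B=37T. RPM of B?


Gear ratio = 13:37 = 13:37
RPM_B = RPM_A × (teeth_A / teeth_B)
= 1748 × (13/37)
= 614.2 RPM

614.2 RPM


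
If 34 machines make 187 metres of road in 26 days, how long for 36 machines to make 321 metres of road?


Days ∝ work / workers, so d₂ = d₁ × (m₁/m₂) × (w₂/w₁)
Workers factor (inverse): 34/36 ≈ 0.9444
Work factor (direct): 321/187 ≈ 1.7166
d₂ = 26 × 34/36 × 321/187 = (26 × 34 × 321) / (36 × 187) = 283764/6732
≈ 42.15 days

42.15 days


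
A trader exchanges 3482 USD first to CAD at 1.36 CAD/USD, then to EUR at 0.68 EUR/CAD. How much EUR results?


Step 1: 3482 USD × 1.36 = 4735.52 CAD
Step 2: 4735.52 CAD × 0.68 = 3220.15 EUR
Implied rate USD→EUR = 1.36 × 0.68 = 0.9248
= 3220.15 EUR

3220.15 EUR


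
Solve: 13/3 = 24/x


Cross multiply: 13 × x = 3 × 24
13x = 72
x = 72 / 13
= 5.54

5.54


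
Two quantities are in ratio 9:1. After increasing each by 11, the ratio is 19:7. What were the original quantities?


Let A = 9k, B = 1k.
(9k + 11) / (1k + 11) = 19/7
Cross-multiply: 7(9k + 11) = 19(1k + 11)
63k + 77 = 19k + 209
63k - 19k = 209 - 77
44k = 132
k = 132/44 = 3
A = 9×3 = 27, B = 1×3 = 3
= A = 27, B = 3

A = 27, B = 3


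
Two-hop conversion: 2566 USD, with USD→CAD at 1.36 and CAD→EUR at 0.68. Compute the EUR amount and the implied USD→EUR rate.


Step 1: 2566 USD × 1.36 = 3489.76 CAD
Step 2: 3489.76 CAD × 0.68 = 2373.04 EUR
Implied rate USD→EUR = 1.36 × 0.68 = 0.9248
= 2373.04 EUR; implied rate 0.9248 EUR/USD

2373.04 EUR; implied rate 0.9248 EUR/USD


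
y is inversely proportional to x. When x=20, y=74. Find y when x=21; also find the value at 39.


Inverse proportion: x × y = constant
k = 20 × 74 = 1480
At x=21: k/21 = 70.48
At x=39: k/39 = 37.95
= 70.48 and 37.95

70.48 and 37.95


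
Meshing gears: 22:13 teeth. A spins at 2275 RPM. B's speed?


Gear ratio = 22:13 = 22:13
RPM_B = RPM_A × (teeth_A / teeth_B)
= 2275 × (22/13)
= 3850.0 RPM

3850.0 RPM


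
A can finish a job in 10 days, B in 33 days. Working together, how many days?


Rate of A = 1/10 per day
Rate of B = 1/33 per day
Combined rate = 1/10 + 1/33 = 43/330 ≈ 0.1303 per day
Days = 1 / combined rate = 330/43
≈ 7.67 days

7.67 days


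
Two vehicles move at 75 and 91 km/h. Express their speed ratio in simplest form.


Ratio = 75:91
GCD = 1
Simplified = 75:91
Time ratio (same distance) = 91:75
Speed ratio = 75:91

75:91


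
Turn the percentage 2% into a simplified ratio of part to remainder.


2% means 2 parts out of 100; remainder = 98
Part : remainder = 2:98
GCD = 2
= 1:49

1:49


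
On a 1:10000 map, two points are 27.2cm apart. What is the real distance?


Real distance = map distance × scale
= 27.2cm × 10000
= 272000 cm = 2720.0 m
= 2.720 km

2.720 km


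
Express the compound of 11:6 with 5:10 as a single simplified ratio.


Compound ratio = (11×5) : (6×10)
= 55:60
GCD = 5
= 11:12

11:12


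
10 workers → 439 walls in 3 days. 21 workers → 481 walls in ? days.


Days ∝ work / workers, so d₂ = d₁ × (m₁/m₂) × (w₂/w₁)
Workers factor (inverse): 10/21 ≈ 0.4762
Work factor (direct): 481/439 ≈ 1.0957
d₂ = 3 × 10/21 × 481/439 = (3 × 10 × 481) / (21 × 439) = 14430/9219
≈ 1.57 days

1.57 days


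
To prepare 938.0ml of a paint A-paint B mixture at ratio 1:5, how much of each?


Total parts = 1 + 5 = 6
paint A: 938.0 × 1/6 = 156.3ml
paint B: 938.0 × 5/6 = 781.7ml
= 156.3ml and 781.7ml

156.3ml and 781.7ml


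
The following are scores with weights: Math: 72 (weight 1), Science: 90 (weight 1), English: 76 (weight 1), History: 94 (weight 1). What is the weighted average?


Numerator = 72×1 + 90×1 + 76×1 + 94×1
= 72 + 90 + 76 + 94
= 332
Total weight = 4
Weighted avg = 332/4
= 83.00

83.00


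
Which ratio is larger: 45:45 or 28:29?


45/45 = 1.0000
28/29 = 0.9655
1.0000 > 0.9655, so 45:45 is greater
= 45:45

45:45


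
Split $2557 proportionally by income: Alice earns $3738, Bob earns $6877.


Total income = 3738 + 6877 = $10615
Alice: $2557 × 3738/10615 = $900.43
Bob: $2557 × 6877/10615 = $1656.57
= Alice: $900.43, Bob: $1656.57

Alice: $900.43, Bob: $1656.57


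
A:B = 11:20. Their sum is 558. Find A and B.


Let A = 11k, B = 20k.
11k + 20k = 558
31k = 558 → k = 558/31 = 18
A = 11×18 = 198, B = 20×18 = 360
= A = 198, B = 360

A = 198, B = 360


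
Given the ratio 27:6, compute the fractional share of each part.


Total parts = 27 + 6 = 33
First part: 27/33 = 9/11
Second part: 6/33 = 2/11
= 9/11 and 2/11

9/11 and 2/11


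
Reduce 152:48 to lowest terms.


GCD(152, 48) = 8
152/8 : 48/8
= 19:6

19:6


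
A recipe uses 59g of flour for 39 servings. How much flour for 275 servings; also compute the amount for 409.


Direct proportion: y/x = constant
k = 59/39 ≈ 1.5128
y at x=275: k × 275 = 59 × 275 / 39 = 16225/39 ≈ 416.03
y at x=409: k × 409 = 59 × 409 / 39 = 24131/39 ≈ 618.74
= 416.03 and 618.74

416.03 and 618.74


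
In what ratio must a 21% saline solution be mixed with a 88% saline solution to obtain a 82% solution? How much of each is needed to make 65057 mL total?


Let x parts of 21% mix with y parts of 88%.
21x + 88y = 82(x + y)
21x + 88y = 82x + 82y
x(21 - 82) = y(82 - 88)
x/y = (88 - 82)/(82 - 21) = 6/61
Simplify: 6:61
Total parts = 67; one part = 65057/67 = 971.00 mL
21% solution: 6×971.00 = 5826.00 mL
88% solution: 61×971.00 = 59231.00 mL
= ratio 6:61; 5826.00 mL and 59231.00 mL

ratio 6:61; 5826.00 mL and 59231.00 mL


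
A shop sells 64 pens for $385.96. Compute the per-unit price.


Unit rate = total / quantity
= 385.96 / 64
= $6.03 per unit

$6.03 per unit


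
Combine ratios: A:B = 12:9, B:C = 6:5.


Match B: multiply A:B by 6 → 72:54
Multiply B:C by 9 → 54:45
Combined: 72:54:45
GCD = 9
= 8:6:5

8:6:5


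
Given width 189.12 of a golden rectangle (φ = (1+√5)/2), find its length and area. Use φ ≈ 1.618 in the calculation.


φ = (1 + √5) / 2 ≈ 1.618
Length = width × φ = 189.12 × 1.618 = 305.99616
≈ 306.00
Area = width × length = 189.12 × 305.99616 = 57869.9937792 ≈ 57869.99
= Length: 306.00, Area: 57869.99

Length: 306.00, Area: 57869.99


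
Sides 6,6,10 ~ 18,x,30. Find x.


Scale factor = 18/6 = 3
Missing side = 6 × 3
= 18.0

18.0


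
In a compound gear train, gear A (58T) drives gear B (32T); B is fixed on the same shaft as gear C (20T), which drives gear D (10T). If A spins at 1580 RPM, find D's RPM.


Stage 1: RPM_B = RPM_A × t_A/t_B = 1580 × 58/32 = 91640/32 = 2863.75
B and C share a shaft → RPM_C = RPM_B
Stage 2: RPM_D = RPM_C × t_C/t_D = RPM_A × (t_A×t_C)/(t_B×t_D)
Overall ratio = (58×20)/(32×10) = 1160/320
RPM_D = 1580 × 1160/320 = 1832800/320
= 5727.50 RPM

5727.50 RPM


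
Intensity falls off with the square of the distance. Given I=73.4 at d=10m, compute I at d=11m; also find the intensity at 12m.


I₁d₁² = I₂d₂²
I at 11m = 73.4 × (10/11)² = 73.4 × 100/121 = 7340/121 ≈ 60.6612
I at 12m = 73.4 × (10/12)² = 73.4 × 100/144 = 7340/144 ≈ 50.9722
= 60.6612 and 50.9722

60.6612 and 50.9722


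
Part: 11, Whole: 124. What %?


Percentage = (part / whole) × 100
= (11 / 124) × 100
≈ 8.87%

8.87%


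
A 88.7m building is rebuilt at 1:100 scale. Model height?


Model size = real / scale
= 88.7 / 100
= 0.8870 m

0.8870 m


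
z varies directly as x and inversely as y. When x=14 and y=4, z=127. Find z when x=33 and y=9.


z = k·x/y
Solve for k using the known point: k = z·y/x = 127×4/14 = 508/14 ≈ 36.2857
Now evaluate at x=33, y=9:
z = k × 33 / 9 = (508 × 33) / (14 × 9) = 16764/126
≈ 133.0476

133.0476


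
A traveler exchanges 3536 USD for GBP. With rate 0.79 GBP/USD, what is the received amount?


Amount × rate = 3536 × 0.79
= 2793.44 GBP

2793.44 GBP


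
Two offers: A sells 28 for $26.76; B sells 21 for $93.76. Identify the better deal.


Deal A: $26.76/28 = $0.9557/unit
Deal B: $93.76/21 = $4.4648/unit
A is cheaper per unit
= Deal A

Deal A


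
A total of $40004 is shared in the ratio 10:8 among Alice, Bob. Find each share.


Total parts = 10 + 8 = 18
Alice: 40004 × 10/18 = 22224.44
Bob: 40004 × 8/18 = 17779.56
= Alice: $22224.44, Bob: $17779.56

Alice: $22224.44, Bob: $17779.56


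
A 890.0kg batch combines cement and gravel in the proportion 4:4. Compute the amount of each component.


Total parts = 4 + 4 = 8
cement: 890.0 × 4/8 = 445.0kg
gravel: 890.0 × 4/8 = 445.0kg
= 445.0kg and 445.0kg

445.0kg and 445.0kg


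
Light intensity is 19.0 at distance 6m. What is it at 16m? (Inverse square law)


I₁d₁² = I₂d₂²
I₂ = I₁ × (d₁/d₂)²
= 19.0 × (6/16)²
= 19.0 × 36/256
= 684/256
≈ 2.6719

2.6719


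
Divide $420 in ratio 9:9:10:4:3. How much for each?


Total parts = 9 + 9 + 10 + 4 + 3 = 35
Part 1: 420 × 9/35 = 108.00
Part 2: 420 × 9/35 = 108.00
Part 3: 420 × 10/35 = 120.00
Part 4: 420 × 4/35 = 48.00
Part 5: 420 × 3/35 = 36.00
= Part 1: $108.00, Part 2: $108.00, Part 3: $120.00, Part 4: $48.00, Part 5: $36.00

Part 1: $108.00, Part 2: $108.00, Part 3: $120.00, Part 4: $48.00, Part 5: $36.00


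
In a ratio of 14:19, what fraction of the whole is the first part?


Total parts = 14 + 19 = 33
First part: 14/33 = 14/33
= 14/33

14/33


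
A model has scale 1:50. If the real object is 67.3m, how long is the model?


Model size = real / scale
= 67.3 / 50
= 1.3460 m

1.3460 m


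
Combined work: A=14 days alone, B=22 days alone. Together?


Rate of A = 1/14 per day
Rate of B = 1/22 per day
Combined rate = 1/14 + 1/22 = 36/308 ≈ 0.1169 per day
Days = 1 / combined rate = 308/36
≈ 8.56 days

8.56 days


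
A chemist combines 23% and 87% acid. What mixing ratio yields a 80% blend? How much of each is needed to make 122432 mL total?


Let x parts of 23% mix with y parts of 87%.
23x + 87y = 80(x + y)
23x + 87y = 80x + 80y
x(23 - 80) = y(80 - 87)
x/y = (87 - 80)/(80 - 23) = 7/57
Simplify: 7:57
Total parts = 64; one part = 122432/64 = 1913.00 mL
23% solution: 7×1913.00 = 13391.00 mL
87% solution: 57×1913.00 = 109041.00 mL
= ratio 7:57; 13391.00 mL and 109041.00 mL

ratio 7:57; 13391.00 mL and 109041.00 mL


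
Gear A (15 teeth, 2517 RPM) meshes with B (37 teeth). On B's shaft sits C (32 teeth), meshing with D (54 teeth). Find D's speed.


Stage 1: RPM_B = RPM_A × t_A/t_B = 2517 × 15/37 = 37755/37 ≈ 1020.41
B and C share a shaft → RPM_C = RPM_B
Stage 2: RPM_D = RPM_C × t_C/t_D = RPM_A × (t_A×t_C)/(t_B×t_D)
Overall ratio = (15×32)/(37×54) = 480/1998
RPM_D = 2517 × 480/1998 = 1208160/1998
≈ 604.68 RPM

604.68 RPM


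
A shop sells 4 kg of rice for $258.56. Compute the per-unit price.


Unit rate = total / quantity
= 258.56 / 4
= $64.64 per unit

$64.64 per unit


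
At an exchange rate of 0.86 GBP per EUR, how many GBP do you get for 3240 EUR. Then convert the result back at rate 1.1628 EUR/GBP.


Amount × rate = 3240 × 0.86 = 2786.40 GBP
Round-trip: 2786.40 × 1.1628 = 3240.03 EUR
= 2786.40 GBP, then 3240.03 EUR

2786.40 GBP, then 3240.03 EUR


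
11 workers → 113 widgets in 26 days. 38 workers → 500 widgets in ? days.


Days ∝ work / workers, so d₂ = d₁ × (m₁/m₂) × (w₂/w₁)
Workers factor (inverse): 11/38 ≈ 0.2895
Work factor (direct): 500/113 ≈ 4.4248
d₂ = 26 × 11/38 × 500/113 = (26 × 11 × 500) / (38 × 113) = 143000/4294
≈ 33.30 days

33.30 days


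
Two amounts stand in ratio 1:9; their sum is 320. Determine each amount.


Let A = 1k, B = 9k.
1k + 9k = 320
10k = 320 → k = 320/10 = 32
A = 1×32 = 32, B = 9×32 = 288
= A = 32, B = 288

A = 32, B = 288


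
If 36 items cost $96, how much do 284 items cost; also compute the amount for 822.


Direct proportion: y/x = constant
k = 96/36 ≈ 2.6667
y at x=284: k × 284 = 96 × 284 / 36 = 27264/36 ≈ 757.33
y at x=822: k × 822 = 96 × 822 / 36 = 78912/36 = 2192.00
= 757.33 and 2192.00

757.33 and 2192.00


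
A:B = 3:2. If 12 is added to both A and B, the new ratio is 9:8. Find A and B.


Let A = 3k, B = 2k.
(3k + 12) / (2k + 12) = 9/8
Cross-multiply: 8(3k + 12) = 9(2k + 12)
24k + 96 = 18k + 108
24k - 18k = 108 - 96
6k = 12
k = 12/6 = 2
A = 3×2 = 6, B = 2×2 = 4
= A = 6, B = 4

A = 6, B = 4


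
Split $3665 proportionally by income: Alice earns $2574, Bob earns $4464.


Total income = 2574 + 4464 = $7038
Alice: $3665 × 2574/7038 = $1340.40
Bob: $3665 × 4464/7038 = $2324.60
= Alice: $1340.40, Bob: $2324.60

Alice: $1340.40, Bob: $2324.60


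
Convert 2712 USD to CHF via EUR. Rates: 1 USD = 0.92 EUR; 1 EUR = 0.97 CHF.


Step 1: 2712 USD × 0.92 = 2495.04 EUR
Step 2: 2495.04 EUR × 0.97 = 2420.19 CHF
Implied rate USD→CHF = 0.92 × 0.97 = 0.8924
= 2420.19 CHF

2420.19 CHF


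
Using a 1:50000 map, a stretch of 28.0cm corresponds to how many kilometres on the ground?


Real distance = map distance × scale
= 28.0cm × 50000
= 1400000 cm = 14000.0 m
= 14.000 km

14.000 km


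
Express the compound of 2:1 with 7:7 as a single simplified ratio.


Compound ratio = (2×7) : (1×7)
= 14:7
GCD = 7
= 2:1

2:1


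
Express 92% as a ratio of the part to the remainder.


92% means 92 parts out of 100; remainder = 8
Part : remainder = 92:8
GCD = 4
= 23:2

23:2


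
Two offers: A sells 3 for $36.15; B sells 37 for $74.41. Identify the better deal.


Deal A: $36.15/3 = $12.0500/unit
Deal B: $74.41/37 = $2.0111/unit
B is cheaper per unit
= Deal B

Deal B


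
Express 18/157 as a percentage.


Percentage = (part / whole) × 100
= (18 / 157) × 100
≈ 11.46%

11.46%


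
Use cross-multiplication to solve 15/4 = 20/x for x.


Cross multiply: 15 × x = 4 × 20
15x = 80
x = 80 / 15
= 5.33

5.33


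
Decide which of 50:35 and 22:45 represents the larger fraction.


50/35 = 1.4286
22/45 = 0.4889
1.4286 > 0.4889, so 50:35 is greater
= 50:35

50:35


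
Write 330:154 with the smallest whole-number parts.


GCD(330, 154) = 22
330/22 : 154/22
= 15:7

15:7


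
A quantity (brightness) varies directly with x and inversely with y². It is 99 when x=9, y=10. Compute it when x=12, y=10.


z = k·x/y²
Solve for k using the known point: k = z·y²/x = 99×100/9 = 9900/9 = 1100.0000
Now evaluate at x=12, y=10:
z = k × 12 / 100 = (9900 × 12) / (9 × 100) = 118800/900
= 132.0000

132.0000


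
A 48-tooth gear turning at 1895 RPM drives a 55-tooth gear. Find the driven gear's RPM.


Gear ratio = 48:55 = 48:55
RPM_B = RPM_A × (teeth_A / teeth_B)
= 1895 × (48/55)
= 1653.8 RPM

1653.8 RPM


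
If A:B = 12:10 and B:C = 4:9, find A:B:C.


Match B: multiply A:B by 4 → 48:40
Multiply B:C by 10 → 40:90
Combined: 48:40:90
GCD = 2
= 24:20:45

24:20:45


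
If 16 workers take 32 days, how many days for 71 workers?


Inverse proportion: x × y = constant
k = 16 × 32 = 512
y₂ = k / 71 = 512 / 71
= 7.21

7.21


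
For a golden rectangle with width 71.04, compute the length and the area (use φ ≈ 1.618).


φ = (1 + √5) / 2 ≈ 1.618
Length = width × φ = 71.04 × 1.618 = 114.94272
≈ 114.94
Area = width × length = 71.04 × 114.94272 = 8165.5308288 ≈ 8165.53
= Length: 114.94, Area: 8165.53

Length: 114.94, Area: 8165.53


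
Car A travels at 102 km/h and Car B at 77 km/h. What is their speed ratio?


Ratio = 102:77
GCD = 1
Simplified = 102:77
Time ratio (same distance) = 77:102
Speed ratio = 102:77

102:77


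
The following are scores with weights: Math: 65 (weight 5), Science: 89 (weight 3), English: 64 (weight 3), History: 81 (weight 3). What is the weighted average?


Numerator = 65×5 + 89×3 + 64×3 + 81×3
= 325 + 267 + 192 + 243
= 1027
Total weight = 14
Weighted avg = 1027/14
= 73.36

73.36


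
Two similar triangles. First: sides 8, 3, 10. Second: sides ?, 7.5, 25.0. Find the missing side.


Scale factor = 7.5/3 = 2.5
Missing side = 8 × 2.5
= 20.0

20.0


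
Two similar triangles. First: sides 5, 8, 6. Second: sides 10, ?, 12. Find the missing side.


Scale factor = 10/5 = 2
Missing side = 8 × 2
= 16.0

16.0


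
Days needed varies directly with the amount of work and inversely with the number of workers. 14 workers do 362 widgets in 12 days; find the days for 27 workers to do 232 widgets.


Days ∝ work / workers, so d₂ = d₁ × (m₁/m₂) × (w₂/w₁)
Workers factor (inverse): 14/27 ≈ 0.5185
Work factor (direct): 232/362 ≈ 0.6409
d₂ = 12 × 14/27 × 232/362 = (12 × 14 × 232) / (27 × 362) = 38976/9774
≈ 3.99 days

3.99 days


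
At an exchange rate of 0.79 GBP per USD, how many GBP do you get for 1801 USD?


Amount × rate = 1801 × 0.79
= 1422.79 GBP

1422.79 GBP


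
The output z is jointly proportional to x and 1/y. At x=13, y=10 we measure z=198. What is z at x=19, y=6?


z = k·x/y
Solve for k using the known point: k = z·y/x = 198×10/13 = 1980/13 ≈ 152.3077
Now evaluate at x=19, y=6:
z = k × 19 / 6 = (1980 × 19) / (13 × 6) = 37620/78
≈ 482.3077

482.3077


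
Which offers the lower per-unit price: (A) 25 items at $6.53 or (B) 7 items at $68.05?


Deal A: $6.53/25 = $0.2612/unit
Deal B: $68.05/7 = $9.7214/unit
A is cheaper per unit
= Deal A

Deal A


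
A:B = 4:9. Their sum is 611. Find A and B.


Let A = 4k, B = 9k.
4k + 9k = 611
13k = 611 → k = 611/13 = 47
A = 4×47 = 188, B = 9×47 = 423
= A = 188, B = 423

A = 188, B = 423


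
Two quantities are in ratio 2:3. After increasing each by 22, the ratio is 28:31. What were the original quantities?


Let A = 2k, B = 3k.
(2k + 22) / (3k + 22) = 28/31
Cross-multiply: 31(2k + 22) = 28(3k + 22)
62k + 682 = 84k + 616
62k - 84k = 616 - 682
-22k = -66
k = -66/-22 = 3
A = 2×3 = 6, B = 3×3 = 9
= A = 6, B = 9

A = 6, B = 9


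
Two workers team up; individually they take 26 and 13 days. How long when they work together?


Rate of A = 1/26 per day
Rate of B = 1/13 per day
Combined rate = 1/26 + 1/13 = 39/338 ≈ 0.1154 per day
Days = 1 / combined rate = 338/39
≈ 8.67 days

8.67 days
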